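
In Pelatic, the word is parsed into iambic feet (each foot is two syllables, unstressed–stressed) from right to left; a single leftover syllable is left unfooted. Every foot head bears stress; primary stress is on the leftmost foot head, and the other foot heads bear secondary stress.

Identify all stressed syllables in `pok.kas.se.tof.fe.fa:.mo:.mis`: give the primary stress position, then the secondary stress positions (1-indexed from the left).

Parse right to left into iambic (σˈσ) feet: (pok.ˈkas) (se.ˈtof) (fe.ˈfa:) (mo:.ˈmis).
Foot heads (stressed positions): 2, 4, 6, 8.
End Rule Leftmost: primary stress on the leftmost head = syllable 2.
Secondary stress on 4, 6, 8: pok.ˈkas.se.ˌtof.fe.ˌfa:.mo:.ˌmis.

primary 2, secondary 4, 6, 8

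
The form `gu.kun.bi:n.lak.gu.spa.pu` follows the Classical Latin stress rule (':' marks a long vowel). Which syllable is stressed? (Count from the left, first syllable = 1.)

Classical Latin: stress the penult if heavy (long vowel or closed), else the antepenult.
Weights: 5 gu L, 6 spa L, 7 pu L.
The penult (syllable 6, spa) is light, so stress falls on the antepenult (syllable 5, gu).
Stress on syllable 5: gu.kun.bi:n.lak.ˈgu.spa.pu.

5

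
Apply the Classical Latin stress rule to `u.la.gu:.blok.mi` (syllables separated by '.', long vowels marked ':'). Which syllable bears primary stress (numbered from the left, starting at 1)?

4

Classical Latin: stress the penult if heavy (long vowel or closed), else the antepenult.
Weights: 3 gu: H, 4 blok H, 5 mi L.
The penult (syllable 4, blok) is heavy, so it takes stress.
Stress on syllable 4: u.la.gu:.ˈblok.mi.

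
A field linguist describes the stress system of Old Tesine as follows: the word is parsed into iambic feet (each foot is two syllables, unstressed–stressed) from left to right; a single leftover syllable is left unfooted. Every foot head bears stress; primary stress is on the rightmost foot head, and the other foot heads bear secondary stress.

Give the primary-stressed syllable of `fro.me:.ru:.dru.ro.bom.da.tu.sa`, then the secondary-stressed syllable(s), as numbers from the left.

Parse left to right into iambic (σˈσ) feet: (fro.ˈme:) (ru:.ˈdru) (ro.ˈbom) (da.ˈtu) sa. Syllable 9 is left unfooted.
Foot heads (stressed positions): 2, 4, 6, 8.
End Rule Rightmost: primary stress on the rightmost head = syllable 8.
Secondary stress on 2, 4, 6: fro.ˌme:.ru:.ˌdru.ro.ˌbom.da.ˈtu.sa.

primary 8, secondary 2, 4, 6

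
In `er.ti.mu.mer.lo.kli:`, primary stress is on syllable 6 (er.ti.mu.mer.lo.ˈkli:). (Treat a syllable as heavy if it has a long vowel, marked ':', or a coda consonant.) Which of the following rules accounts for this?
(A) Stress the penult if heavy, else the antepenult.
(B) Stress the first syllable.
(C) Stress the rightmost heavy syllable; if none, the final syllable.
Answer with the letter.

C

Rule A → syllable 4 (observed: 6).
Rule B → syllable 1 (observed: 6).
Rule C → syllable 6 ✓.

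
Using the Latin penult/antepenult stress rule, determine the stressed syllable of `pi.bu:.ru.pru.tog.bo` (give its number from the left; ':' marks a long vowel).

Classical Latin: stress the penult if heavy (long vowel or closed), else the antepenult.
Weights: 4 pru L, 5 tog H, 6 bo L.
The penult (syllable 5, tog) is heavy, so it takes stress.
Stress on syllable 5: pi.bu:.ru.pru.ˈtog.bo.

5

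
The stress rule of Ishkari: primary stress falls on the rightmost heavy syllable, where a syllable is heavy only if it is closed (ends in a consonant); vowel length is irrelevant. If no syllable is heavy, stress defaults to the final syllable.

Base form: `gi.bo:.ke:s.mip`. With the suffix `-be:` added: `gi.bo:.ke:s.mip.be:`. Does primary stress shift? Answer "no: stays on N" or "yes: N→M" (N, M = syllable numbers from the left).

no: stays on 4

Base `gi.bo:.ke:s.mip` (4 syllables):
  Weights: 1 gi L, 2 bo: L, 3 ke:s H, 4 mip H.
  Heavy syllables in the domain: 3, 4. The rightmost is syllable 4 (mip).
  → primary stress on syllable 4.
Suffixed `gi.bo:.ke:s.mip.be:` (5 syllables):
  Weights: 1 gi L, 2 bo: L, 3 ke:s H, 4 mip H, 5 be: L.
  Heavy syllables in the domain: 3, 4. The rightmost is syllable 4 (mip).
  → primary stress on syllable 4.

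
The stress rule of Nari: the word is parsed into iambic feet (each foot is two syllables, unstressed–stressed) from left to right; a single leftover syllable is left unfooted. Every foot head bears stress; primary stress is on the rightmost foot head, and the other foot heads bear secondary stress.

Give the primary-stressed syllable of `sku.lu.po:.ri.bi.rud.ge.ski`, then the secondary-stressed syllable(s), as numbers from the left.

Parse left to right into iambic (σˈσ) feet: (sku.ˈlu) (po:.ˈri) (bi.ˈrud) (ge.ˈski).
Foot heads (stressed positions): 2, 4, 6, 8.
End Rule Rightmost: primary stress on the rightmost head = syllable 8.
Secondary stress on 2, 4, 6: sku.ˌlu.po:.ˌri.bi.ˌrud.ge.ˈski.

primary 8, secondary 2, 4, 6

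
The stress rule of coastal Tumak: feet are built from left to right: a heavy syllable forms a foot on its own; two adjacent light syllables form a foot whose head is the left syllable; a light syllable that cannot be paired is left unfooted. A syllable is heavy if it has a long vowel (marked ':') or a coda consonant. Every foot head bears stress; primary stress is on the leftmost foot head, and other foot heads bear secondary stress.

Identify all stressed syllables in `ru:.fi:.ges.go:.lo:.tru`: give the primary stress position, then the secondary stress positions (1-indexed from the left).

primary 1, secondary 2, 3, 4, 5

Weights: 1 ru: H, 2 fi: H, 3 ges H, 4 go: H, 5 lo: H, 6 tru L.
Parse left to right (heavy = foot alone; LL = one foot; stranded L unfooted): (ˈru:) (ˈfi:) (ˈges) (ˈgo:) (ˈlo:) tru.
Foot heads: 1, 2, 3, 4, 5.
Primary stress on the leftmost head = syllable 1.
Secondary stress on 2, 3, 4, 5: ˈru:.ˌfi:.ˌges.ˌgo:.ˌlo:.tru.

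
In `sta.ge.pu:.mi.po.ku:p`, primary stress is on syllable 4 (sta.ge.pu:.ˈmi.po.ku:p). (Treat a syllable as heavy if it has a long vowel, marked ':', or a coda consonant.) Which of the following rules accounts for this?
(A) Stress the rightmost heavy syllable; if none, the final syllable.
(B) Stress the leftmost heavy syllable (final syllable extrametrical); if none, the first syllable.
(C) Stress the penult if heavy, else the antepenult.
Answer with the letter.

Rule A → syllable 6 (observed: 4).
Rule B → syllable 3 (observed: 4).
Rule C → syllable 4 ✓.

C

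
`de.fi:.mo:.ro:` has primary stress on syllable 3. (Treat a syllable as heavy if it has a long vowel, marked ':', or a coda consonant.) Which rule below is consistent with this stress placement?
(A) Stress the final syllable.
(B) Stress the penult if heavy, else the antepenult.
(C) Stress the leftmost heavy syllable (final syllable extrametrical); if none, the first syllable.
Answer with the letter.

B

Rule A → syllable 4 (observed: 3).
Rule B → syllable 3 ✓.
Rule C → syllable 2 (observed: 3).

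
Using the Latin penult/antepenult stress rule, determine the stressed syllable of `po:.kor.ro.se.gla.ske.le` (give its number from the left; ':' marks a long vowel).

Classical Latin: stress the penult if heavy (long vowel or closed), else the antepenult.
Weights: 5 gla L, 6 ske L, 7 le L.
The penult (syllable 6, ske) is light, so stress falls on the antepenult (syllable 5, gla).
Stress on syllable 5: po:.kor.ro.se.ˈgla.ske.le.

5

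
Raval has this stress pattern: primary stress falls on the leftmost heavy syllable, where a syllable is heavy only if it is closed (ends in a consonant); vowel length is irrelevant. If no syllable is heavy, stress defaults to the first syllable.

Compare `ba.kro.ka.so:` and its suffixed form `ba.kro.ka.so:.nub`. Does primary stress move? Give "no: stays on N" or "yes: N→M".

Base `ba.kro.ka.so:` (4 syllables):
  Weights: 1 ba L, 2 kro L, 3 ka L, 4 so: L.
  No heavy syllable in the domain; default to the first syllable = syllable 1.
  → primary stress on syllable 1.
Suffixed `ba.kro.ka.so:.nub` (5 syllables):
  Weights: 1 ba L, 2 kro L, 3 ka L, 4 so: L, 5 nub H.
  Heavy syllables in the domain: 5. The leftmost is syllable 5 (nub).
  → primary stress on syllable 5.

yes: 1→5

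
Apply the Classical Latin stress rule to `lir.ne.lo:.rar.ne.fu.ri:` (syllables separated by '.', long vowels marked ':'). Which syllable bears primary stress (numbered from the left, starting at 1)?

Classical Latin: stress the penult if heavy (long vowel or closed), else the antepenult.
Weights: 5 ne L, 6 fu L, 7 ri: H.
The penult (syllable 6, fu) is light, so stress falls on the antepenult (syllable 5, ne).
Stress on syllable 5: lir.ne.lo:.rar.ˈne.fu.ri:.

5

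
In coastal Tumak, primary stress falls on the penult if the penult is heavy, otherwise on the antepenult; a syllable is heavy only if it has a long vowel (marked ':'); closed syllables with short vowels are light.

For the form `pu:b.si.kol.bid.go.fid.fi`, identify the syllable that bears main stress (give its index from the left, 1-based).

Weights: 5 go L, 6 fid L, 7 fi L.
The penult (syllable 6, fid) is light, so stress falls on the antepenult (syllable 5, go).
Primary stress: syllable 5 → pu:b.si.kol.bid.ˈgo.fid.fi.

5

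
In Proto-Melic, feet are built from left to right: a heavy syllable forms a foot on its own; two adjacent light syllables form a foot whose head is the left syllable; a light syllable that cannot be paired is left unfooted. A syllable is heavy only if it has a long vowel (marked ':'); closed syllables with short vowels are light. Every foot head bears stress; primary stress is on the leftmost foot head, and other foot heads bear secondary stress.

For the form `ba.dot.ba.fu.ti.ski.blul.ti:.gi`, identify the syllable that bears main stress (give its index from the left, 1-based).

Weights: 1 ba L, 2 dot L, 3 ba L, 4 fu L, 5 ti L, 6 ski L, 7 blul L, 8 ti: H, 9 gi L.
Parse left to right (heavy = foot alone; LL = one foot; stranded L unfooted): (ˈba.dot) (ˈba.fu) (ˈti.ski) blul (ˈti:) gi.
Foot heads: 1, 3, 5, 8.
Primary stress on the leftmost head = syllable 1.
Primary stress: syllable 1 → ˈba.dot.ba.fu.ti.ski.blul.ti:.gi.

1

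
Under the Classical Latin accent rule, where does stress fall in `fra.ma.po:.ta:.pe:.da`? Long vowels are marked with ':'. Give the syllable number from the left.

5

Classical Latin: stress the penult if heavy (long vowel or closed), else the antepenult.
Weights: 4 ta: H, 5 pe: H, 6 da L.
The penult (syllable 5, pe:) is heavy, so it takes stress.
Stress on syllable 5: fra.ma.po:.ta:.ˈpe:.da.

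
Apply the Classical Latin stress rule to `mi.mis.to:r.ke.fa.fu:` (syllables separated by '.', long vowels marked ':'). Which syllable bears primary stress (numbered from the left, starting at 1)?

4

Classical Latin: stress the penult if heavy (long vowel or closed), else the antepenult.
Weights: 4 ke L, 5 fa L, 6 fu: H.
The penult (syllable 5, fa) is light, so stress falls on the antepenult (syllable 4, ke).
Stress on syllable 4: mi.mis.to:r.ˈke.fa.fu:.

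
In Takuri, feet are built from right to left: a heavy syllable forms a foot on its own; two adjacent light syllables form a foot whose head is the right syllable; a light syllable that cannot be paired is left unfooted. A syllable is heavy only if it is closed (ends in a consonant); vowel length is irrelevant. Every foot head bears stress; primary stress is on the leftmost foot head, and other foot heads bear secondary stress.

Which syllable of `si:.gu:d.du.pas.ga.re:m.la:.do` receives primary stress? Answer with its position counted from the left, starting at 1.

Weights: 1 si: L, 2 gu:d H, 3 du L, 4 pas H, 5 ga L, 6 re:m H, 7 la: L, 8 do L.
Parse right to left (heavy = foot alone; LL = one foot; stranded L unfooted): si: (ˈgu:d) du (ˈpas) ga (ˈre:m) (la:.ˈdo).
Foot heads: 2, 4, 6, 8.
Primary stress on the leftmost head = syllable 2.
Primary stress: syllable 2 → si:.ˈgu:d.du.pas.ga.re:m.la:.do.

2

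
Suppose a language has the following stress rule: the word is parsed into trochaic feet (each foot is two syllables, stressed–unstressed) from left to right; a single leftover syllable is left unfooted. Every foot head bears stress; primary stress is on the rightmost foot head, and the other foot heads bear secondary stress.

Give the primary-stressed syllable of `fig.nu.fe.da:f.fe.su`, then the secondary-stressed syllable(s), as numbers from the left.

primary 5, secondary 1, 3

Parse left to right into trochaic (ˈσσ) feet: (ˈfig.nu) (ˈfe.da:f) (ˈfe.su).
Foot heads (stressed positions): 1, 3, 5.
End Rule Rightmost: primary stress on the rightmost head = syllable 5.
Secondary stress on 1, 3: ˌfig.nu.ˌfe.da:f.ˈfe.su.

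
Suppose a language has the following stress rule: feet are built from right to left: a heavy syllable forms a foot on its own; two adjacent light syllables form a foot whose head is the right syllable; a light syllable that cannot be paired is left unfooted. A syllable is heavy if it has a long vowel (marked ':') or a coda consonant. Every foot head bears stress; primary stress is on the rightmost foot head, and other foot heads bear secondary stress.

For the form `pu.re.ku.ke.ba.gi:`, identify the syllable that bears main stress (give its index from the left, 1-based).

Weights: 1 pu L, 2 re L, 3 ku L, 4 ke L, 5 ba L, 6 gi: H.
Parse right to left (heavy = foot alone; LL = one foot; stranded L unfooted): pu (re.ˈku) (ke.ˈba) (ˈgi:).
Foot heads: 3, 5, 6.
Primary stress on the rightmost head = syllable 6.
Primary stress: syllable 6 → pu.re.ku.ke.ba.ˈgi:.

6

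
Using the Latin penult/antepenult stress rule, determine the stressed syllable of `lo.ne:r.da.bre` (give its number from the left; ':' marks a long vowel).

2

Classical Latin: stress the penult if heavy (long vowel or closed), else the antepenult.
Weights: 2 ne:r H, 3 da L, 4 bre L.
The penult (syllable 3, da) is light, so stress falls on the antepenult (syllable 2, ne:r).
Stress on syllable 2: lo.ˈne:r.da.bre.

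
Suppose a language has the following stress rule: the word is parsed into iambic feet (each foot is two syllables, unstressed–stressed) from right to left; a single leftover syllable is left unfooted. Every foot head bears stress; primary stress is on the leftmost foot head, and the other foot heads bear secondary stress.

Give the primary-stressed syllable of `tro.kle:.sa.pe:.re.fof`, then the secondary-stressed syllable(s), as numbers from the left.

Parse right to left into iambic (σˈσ) feet: (tro.ˈkle:) (sa.ˈpe:) (re.ˈfof).
Foot heads (stressed positions): 2, 4, 6.
End Rule Leftmost: primary stress on the leftmost head = syllable 2.
Secondary stress on 4, 6: tro.ˈkle:.sa.ˌpe:.re.ˌfof.

primary 2, secondary 4, 6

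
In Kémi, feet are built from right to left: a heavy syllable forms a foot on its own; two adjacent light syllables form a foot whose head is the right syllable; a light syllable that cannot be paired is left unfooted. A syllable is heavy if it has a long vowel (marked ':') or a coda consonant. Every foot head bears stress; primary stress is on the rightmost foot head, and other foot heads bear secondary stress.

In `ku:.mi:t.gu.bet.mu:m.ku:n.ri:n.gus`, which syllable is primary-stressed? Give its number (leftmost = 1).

Weights: 1 ku: H, 2 mi:t H, 3 gu L, 4 bet H, 5 mu:m H, 6 ku:n H, 7 ri:n H, 8 gus H.
Parse right to left (heavy = foot alone; LL = one foot; stranded L unfooted): (ˈku:) (ˈmi:t) gu (ˈbet) (ˈmu:m) (ˈku:n) (ˈri:n) (ˈgus).
Foot heads: 1, 2, 4, 5, 6, 7, 8.
Primary stress on the rightmost head = syllable 8.
Primary stress: syllable 8 → ku:.mi:t.gu.bet.mu:m.ku:n.ri:n.ˈgus.

8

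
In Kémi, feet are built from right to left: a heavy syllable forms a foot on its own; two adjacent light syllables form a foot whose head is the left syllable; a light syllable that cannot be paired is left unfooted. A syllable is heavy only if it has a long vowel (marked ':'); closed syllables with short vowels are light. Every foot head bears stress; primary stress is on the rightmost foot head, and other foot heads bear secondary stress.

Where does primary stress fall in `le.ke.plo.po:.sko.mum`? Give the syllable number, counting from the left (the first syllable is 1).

Weights: 1 le L, 2 ke L, 3 plo L, 4 po: H, 5 sko L, 6 mum L.
Parse right to left (heavy = foot alone; LL = one foot; stranded L unfooted): le (ˈke.plo) (ˈpo:) (ˈsko.mum).
Foot heads: 2, 4, 5.
Primary stress on the rightmost head = syllable 5.
Primary stress: syllable 5 → le.ke.plo.po:.ˈsko.mum.

5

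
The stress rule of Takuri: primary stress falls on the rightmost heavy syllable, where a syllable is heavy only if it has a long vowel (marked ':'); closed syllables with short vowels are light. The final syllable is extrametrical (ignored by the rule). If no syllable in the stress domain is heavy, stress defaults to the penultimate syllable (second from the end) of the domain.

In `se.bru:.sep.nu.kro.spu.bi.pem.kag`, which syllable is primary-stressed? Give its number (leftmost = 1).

The final syllable (9, kag) is extrametrical; the stress domain is syllables 1–8.
Weights: 1 se L, 2 bru: H, 3 sep L, 4 nu L, 5 kro L, 6 spu L, 7 bi L, 8 pem L.
Heavy syllables in the domain: 2. The rightmost is syllable 2 (bru:).
Primary stress: syllable 2 → se.ˈbru:.sep.nu.kro.spu.bi.pem.kag.

2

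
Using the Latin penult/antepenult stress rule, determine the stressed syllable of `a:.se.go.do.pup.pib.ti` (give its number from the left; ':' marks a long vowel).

6

Classical Latin: stress the penult if heavy (long vowel or closed), else the antepenult.
Weights: 5 pup H, 6 pib H, 7 ti L.
The penult (syllable 6, pib) is heavy, so it takes stress.
Stress on syllable 6: a:.se.go.do.pup.ˈpib.ti.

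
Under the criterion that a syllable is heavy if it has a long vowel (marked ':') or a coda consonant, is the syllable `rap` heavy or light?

`rap`: short vowel, closed (coda /p/). Closed → heavy.

heavy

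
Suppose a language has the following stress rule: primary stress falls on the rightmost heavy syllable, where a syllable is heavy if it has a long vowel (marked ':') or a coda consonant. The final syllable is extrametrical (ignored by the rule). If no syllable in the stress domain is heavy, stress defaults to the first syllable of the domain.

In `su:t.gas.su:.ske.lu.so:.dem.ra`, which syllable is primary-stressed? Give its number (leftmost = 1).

The final syllable (8, ra) is extrametrical; the stress domain is syllables 1–7.
Weights: 1 su:t H, 2 gas H, 3 su: H, 4 ske L, 5 lu L, 6 so: H, 7 dem H.
Heavy syllables in the domain: 1, 2, 3, 6, 7. The rightmost is syllable 7 (dem).
Primary stress: syllable 7 → su:t.gas.su:.ske.lu.so:.ˈdem.ra.

7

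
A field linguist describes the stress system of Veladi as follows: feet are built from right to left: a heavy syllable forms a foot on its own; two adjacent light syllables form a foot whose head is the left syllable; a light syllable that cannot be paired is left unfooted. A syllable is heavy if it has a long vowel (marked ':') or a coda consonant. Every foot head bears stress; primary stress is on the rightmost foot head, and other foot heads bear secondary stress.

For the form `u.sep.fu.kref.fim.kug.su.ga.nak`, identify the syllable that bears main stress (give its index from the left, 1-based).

Weights: 1 u L, 2 sep H, 3 fu L, 4 kref H, 5 fim H, 6 kug H, 7 su L, 8 ga L, 9 nak H.
Parse right to left (heavy = foot alone; LL = one foot; stranded L unfooted): u (ˈsep) fu (ˈkref) (ˈfim) (ˈkug) (ˈsu.ga) (ˈnak).
Foot heads: 2, 4, 5, 6, 7, 9.
Primary stress on the rightmost head = syllable 9.
Primary stress: syllable 9 → u.sep.fu.kref.fim.kug.su.ga.ˈnak.

9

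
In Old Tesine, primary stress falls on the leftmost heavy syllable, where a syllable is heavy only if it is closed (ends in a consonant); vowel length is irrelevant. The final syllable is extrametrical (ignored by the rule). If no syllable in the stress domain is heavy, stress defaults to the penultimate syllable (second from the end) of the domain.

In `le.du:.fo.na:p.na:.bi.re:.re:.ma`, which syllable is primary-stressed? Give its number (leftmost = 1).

The final syllable (9, ma) is extrametrical; the stress domain is syllables 1–8.
Weights: 1 le L, 2 du: L, 3 fo L, 4 na:p H, 5 na: L, 6 bi L, 7 re: L, 8 re: L.
Heavy syllables in the domain: 4. The leftmost is syllable 4 (na:p).
Primary stress: syllable 4 → le.du:.fo.ˈna:p.na:.bi.re:.re:.ma.

4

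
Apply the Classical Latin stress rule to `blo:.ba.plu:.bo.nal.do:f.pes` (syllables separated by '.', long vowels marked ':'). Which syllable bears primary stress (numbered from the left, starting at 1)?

Classical Latin: stress the penult if heavy (long vowel or closed), else the antepenult.
Weights: 5 nal H, 6 do:f H, 7 pes H.
The penult (syllable 6, do:f) is heavy, so it takes stress.
Stress on syllable 6: blo:.ba.plu:.bo.nal.ˈdo:f.pes.

6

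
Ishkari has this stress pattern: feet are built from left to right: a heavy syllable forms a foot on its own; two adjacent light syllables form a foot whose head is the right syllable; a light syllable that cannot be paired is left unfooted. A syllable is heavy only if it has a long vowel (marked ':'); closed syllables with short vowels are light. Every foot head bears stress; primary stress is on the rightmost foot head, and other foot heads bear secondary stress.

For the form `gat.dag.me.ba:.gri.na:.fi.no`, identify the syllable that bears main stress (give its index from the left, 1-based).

8

Weights: 1 gat L, 2 dag L, 3 me L, 4 ba: H, 5 gri L, 6 na: H, 7 fi L, 8 no L.
Parse left to right (heavy = foot alone; LL = one foot; stranded L unfooted): (gat.ˈdag) me (ˈba:) gri (ˈna:) (fi.ˈno).
Foot heads: 2, 4, 6, 8.
Primary stress on the rightmost head = syllable 8.
Primary stress: syllable 8 → gat.dag.me.ba:.gri.na:.fi.ˈno.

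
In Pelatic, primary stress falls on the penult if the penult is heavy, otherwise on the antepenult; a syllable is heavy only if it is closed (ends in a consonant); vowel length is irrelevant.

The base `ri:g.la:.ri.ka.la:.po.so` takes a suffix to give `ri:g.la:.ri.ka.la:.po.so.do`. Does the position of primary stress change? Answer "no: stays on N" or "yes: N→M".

Base `ri:g.la:.ri.ka.la:.po.so` (7 syllables):
  Weights: 5 la: L, 6 po L, 7 so L.
  The penult (syllable 6, po) is light, so stress falls on the antepenult (syllable 5, la:).
  → primary stress on syllable 5.
Suffixed `ri:g.la:.ri.ka.la:.po.so.do` (8 syllables):
  Weights: 6 po L, 7 so L, 8 do L.
  The penult (syllable 7, so) is light, so stress falls on the antepenult (syllable 6, po).
  → primary stress on syllable 6.

yes: 5→6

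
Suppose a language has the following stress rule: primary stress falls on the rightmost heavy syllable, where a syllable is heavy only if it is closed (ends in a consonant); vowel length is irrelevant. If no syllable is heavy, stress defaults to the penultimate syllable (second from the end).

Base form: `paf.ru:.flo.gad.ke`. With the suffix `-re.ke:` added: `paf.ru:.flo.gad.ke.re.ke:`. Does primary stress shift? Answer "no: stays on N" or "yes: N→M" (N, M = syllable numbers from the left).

Base `paf.ru:.flo.gad.ke` (5 syllables):
  Weights: 1 paf H, 2 ru: L, 3 flo L, 4 gad H, 5 ke L.
  Heavy syllables in the domain: 1, 4. The rightmost is syllable 4 (gad).
  → primary stress on syllable 4.
Suffixed `paf.ru:.flo.gad.ke.re.ke:` (7 syllables):
  Weights: 1 paf H, 2 ru: L, 3 flo L, 4 gad H, 5 ke L, 6 re L, 7 ke: L.
  Heavy syllables in the domain: 1, 4. The rightmost is syllable 4 (gad).
  → primary stress on syllable 4.

no: stays on 4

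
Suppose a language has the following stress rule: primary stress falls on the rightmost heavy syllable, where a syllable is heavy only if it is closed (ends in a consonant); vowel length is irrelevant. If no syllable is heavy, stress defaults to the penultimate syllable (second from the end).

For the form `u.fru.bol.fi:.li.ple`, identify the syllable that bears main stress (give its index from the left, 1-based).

Weights: 1 u L, 2 fru L, 3 bol H, 4 fi: L, 5 li L, 6 ple L.
Heavy syllables in the domain: 3. The rightmost is syllable 3 (bol).
Primary stress: syllable 3 → u.fru.ˈbol.fi:.li.ple.

3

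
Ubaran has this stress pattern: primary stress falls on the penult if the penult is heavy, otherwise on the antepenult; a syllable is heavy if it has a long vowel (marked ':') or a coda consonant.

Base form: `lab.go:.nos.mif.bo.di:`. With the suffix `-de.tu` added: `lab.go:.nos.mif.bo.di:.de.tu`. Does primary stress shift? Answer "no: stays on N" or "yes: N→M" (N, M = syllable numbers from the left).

yes: 4→6

Base `lab.go:.nos.mif.bo.di:` (6 syllables):
  Weights: 4 mif H, 5 bo L, 6 di: H.
  The penult (syllable 5, bo) is light, so stress falls on the antepenult (syllable 4, mif).
  → primary stress on syllable 4.
Suffixed `lab.go:.nos.mif.bo.di:.de.tu` (8 syllables):
  Weights: 6 di: H, 7 de L, 8 tu L.
  The penult (syllable 7, de) is light, so stress falls on the antepenult (syllable 6, di:).
  → primary stress on syllable 6.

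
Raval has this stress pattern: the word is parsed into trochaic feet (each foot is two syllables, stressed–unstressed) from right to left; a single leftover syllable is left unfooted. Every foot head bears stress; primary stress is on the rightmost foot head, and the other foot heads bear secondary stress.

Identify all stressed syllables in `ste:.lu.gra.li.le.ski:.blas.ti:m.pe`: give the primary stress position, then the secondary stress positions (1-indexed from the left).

Parse right to left into trochaic (ˈσσ) feet: ste: (ˈlu.gra) (ˈli.le) (ˈski:.blas) (ˈti:m.pe). Syllable 1 is left unfooted.
Foot heads (stressed positions): 2, 4, 6, 8.
End Rule Rightmost: primary stress on the rightmost head = syllable 8.
Secondary stress on 2, 4, 6: ste:.ˌlu.gra.ˌli.le.ˌski:.blas.ˈti:m.pe.

primary 8, secondary 2, 4, 6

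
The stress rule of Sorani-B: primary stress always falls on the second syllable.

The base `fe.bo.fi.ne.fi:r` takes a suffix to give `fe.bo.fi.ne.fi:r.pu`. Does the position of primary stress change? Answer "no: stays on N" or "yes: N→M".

no: stays on 2

Base `fe.bo.fi.ne.fi:r` (5 syllables):
  The word has 5 syllables; the second syllable is syllable 2 (bo).
  → primary stress on syllable 2.
Suffixed `fe.bo.fi.ne.fi:r.pu` (6 syllables):
  The word has 6 syllables; the second syllable is syllable 2 (bo).
  → primary stress on syllable 2.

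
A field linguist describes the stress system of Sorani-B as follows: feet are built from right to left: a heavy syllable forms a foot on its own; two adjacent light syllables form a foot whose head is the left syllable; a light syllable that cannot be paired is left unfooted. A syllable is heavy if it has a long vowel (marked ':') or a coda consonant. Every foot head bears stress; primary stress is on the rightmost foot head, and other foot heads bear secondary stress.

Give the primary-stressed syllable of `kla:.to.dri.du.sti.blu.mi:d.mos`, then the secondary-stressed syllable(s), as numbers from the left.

Weights: 1 kla: H, 2 to L, 3 dri L, 4 du L, 5 sti L, 6 blu L, 7 mi:d H, 8 mos H.
Parse right to left (heavy = foot alone; LL = one foot; stranded L unfooted): (ˈkla:) to (ˈdri.du) (ˈsti.blu) (ˈmi:d) (ˈmos).
Foot heads: 1, 3, 5, 7, 8.
Primary stress on the rightmost head = syllable 8.
Secondary stress on 1, 3, 5, 7: ˌkla:.to.ˌdri.du.ˌsti.blu.ˌmi:d.ˈmos.

primary 8, secondary 1, 3, 5, 7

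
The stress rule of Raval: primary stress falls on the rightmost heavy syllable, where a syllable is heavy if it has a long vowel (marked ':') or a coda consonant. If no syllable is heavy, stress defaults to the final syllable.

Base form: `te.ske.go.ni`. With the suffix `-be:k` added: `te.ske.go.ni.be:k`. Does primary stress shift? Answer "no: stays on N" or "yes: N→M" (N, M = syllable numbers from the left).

Base `te.ske.go.ni` (4 syllables):
  Weights: 1 te L, 2 ske L, 3 go L, 4 ni L.
  No heavy syllable in the domain; default to the final syllable = syllable 4.
  → primary stress on syllable 4.
Suffixed `te.ske.go.ni.be:k` (5 syllables):
  Weights: 1 te L, 2 ske L, 3 go L, 4 ni L, 5 be:k H.
  Heavy syllables in the domain: 5. The rightmost is syllable 5 (be:k).
  → primary stress on syllable 5.

yes: 4→5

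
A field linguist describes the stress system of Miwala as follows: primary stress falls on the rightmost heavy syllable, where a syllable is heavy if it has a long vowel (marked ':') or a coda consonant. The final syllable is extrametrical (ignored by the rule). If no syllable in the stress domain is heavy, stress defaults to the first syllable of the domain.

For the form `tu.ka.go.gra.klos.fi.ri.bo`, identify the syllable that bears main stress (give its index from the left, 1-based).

The final syllable (8, bo) is extrametrical; the stress domain is syllables 1–7.
Weights: 1 tu L, 2 ka L, 3 go L, 4 gra L, 5 klos H, 6 fi L, 7 ri L.
Heavy syllables in the domain: 5. The rightmost is syllable 5 (klos).
Primary stress: syllable 5 → tu.ka.go.gra.ˈklos.fi.ri.bo.

5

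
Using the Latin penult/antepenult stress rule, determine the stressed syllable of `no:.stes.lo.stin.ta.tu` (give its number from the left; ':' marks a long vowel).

Classical Latin: stress the penult if heavy (long vowel or closed), else the antepenult.
Weights: 4 stin H, 5 ta L, 6 tu L.
The penult (syllable 5, ta) is light, so stress falls on the antepenult (syllable 4, stin).
Stress on syllable 4: no:.stes.lo.ˈstin.ta.tu.

4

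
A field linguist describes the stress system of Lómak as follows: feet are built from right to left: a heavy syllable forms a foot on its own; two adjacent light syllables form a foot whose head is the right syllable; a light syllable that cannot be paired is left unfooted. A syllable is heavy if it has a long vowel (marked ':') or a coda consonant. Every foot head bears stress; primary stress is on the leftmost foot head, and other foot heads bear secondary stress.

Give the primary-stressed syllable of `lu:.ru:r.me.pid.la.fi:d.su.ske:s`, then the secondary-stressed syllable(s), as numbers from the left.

Weights: 1 lu: H, 2 ru:r H, 3 me L, 4 pid H, 5 la L, 6 fi:d H, 7 su L, 8 ske:s H.
Parse right to left (heavy = foot alone; LL = one foot; stranded L unfooted): (ˈlu:) (ˈru:r) me (ˈpid) la (ˈfi:d) su (ˈske:s).
Foot heads: 1, 2, 4, 6, 8.
Primary stress on the leftmost head = syllable 1.
Secondary stress on 2, 4, 6, 8: ˈlu:.ˌru:r.me.ˌpid.la.ˌfi:d.su.ˌske:s.

primary 1, secondary 2, 4, 6, 8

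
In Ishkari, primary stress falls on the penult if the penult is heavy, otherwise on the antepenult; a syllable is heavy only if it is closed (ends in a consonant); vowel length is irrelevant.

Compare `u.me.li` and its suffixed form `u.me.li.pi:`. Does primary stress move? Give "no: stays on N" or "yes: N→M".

yes: 1→2

Base `u.me.li` (3 syllables):
  Weights: 1 u L, 2 me L, 3 li L.
  The penult (syllable 2, me) is light, so stress falls on the antepenult (syllable 1, u).
  → primary stress on syllable 1.
Suffixed `u.me.li.pi:` (4 syllables):
  Weights: 2 me L, 3 li L, 4 pi: L.
  The penult (syllable 3, li) is light, so stress falls on the antepenult (syllable 2, me).
  → primary stress on syllable 2.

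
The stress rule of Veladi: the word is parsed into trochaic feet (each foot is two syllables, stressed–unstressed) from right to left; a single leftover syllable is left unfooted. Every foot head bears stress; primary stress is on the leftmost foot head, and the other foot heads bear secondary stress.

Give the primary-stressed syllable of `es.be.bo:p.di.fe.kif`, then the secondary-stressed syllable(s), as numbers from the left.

Parse right to left into trochaic (ˈσσ) feet: (ˈes.be) (ˈbo:p.di) (ˈfe.kif).
Foot heads (stressed positions): 1, 3, 5.
End Rule Leftmost: primary stress on the leftmost head = syllable 1.
Secondary stress on 3, 5: ˈes.be.ˌbo:p.di.ˌfe.kif.

primary 1, secondary 3, 5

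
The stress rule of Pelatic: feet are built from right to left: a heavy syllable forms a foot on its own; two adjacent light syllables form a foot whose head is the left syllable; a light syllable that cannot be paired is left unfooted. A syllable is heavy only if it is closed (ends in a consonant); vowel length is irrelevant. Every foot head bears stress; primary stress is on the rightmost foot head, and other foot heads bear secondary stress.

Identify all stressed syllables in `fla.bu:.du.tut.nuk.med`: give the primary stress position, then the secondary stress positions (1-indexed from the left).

Weights: 1 fla L, 2 bu: L, 3 du L, 4 tut H, 5 nuk H, 6 med H.
Parse right to left (heavy = foot alone; LL = one foot; stranded L unfooted): fla (ˈbu:.du) (ˈtut) (ˈnuk) (ˈmed).
Foot heads: 2, 4, 5, 6.
Primary stress on the rightmost head = syllable 6.
Secondary stress on 2, 4, 5: fla.ˌbu:.du.ˌtut.ˌnuk.ˈmed.

primary 6, secondary 2, 4, 5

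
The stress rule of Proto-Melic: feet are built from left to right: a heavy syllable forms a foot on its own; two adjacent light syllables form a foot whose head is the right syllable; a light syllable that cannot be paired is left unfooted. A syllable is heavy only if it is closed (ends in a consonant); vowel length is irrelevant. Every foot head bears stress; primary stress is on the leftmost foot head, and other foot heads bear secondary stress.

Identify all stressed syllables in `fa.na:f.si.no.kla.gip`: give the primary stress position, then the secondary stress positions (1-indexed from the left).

Weights: 1 fa L, 2 na:f H, 3 si L, 4 no L, 5 kla L, 6 gip H.
Parse left to right (heavy = foot alone; LL = one foot; stranded L unfooted): fa (ˈna:f) (si.ˈno) kla (ˈgip).
Foot heads: 2, 4, 6.
Primary stress on the leftmost head = syllable 2.
Secondary stress on 4, 6: fa.ˈna:f.si.ˌno.kla.ˌgip.

primary 2, secondary 4, 6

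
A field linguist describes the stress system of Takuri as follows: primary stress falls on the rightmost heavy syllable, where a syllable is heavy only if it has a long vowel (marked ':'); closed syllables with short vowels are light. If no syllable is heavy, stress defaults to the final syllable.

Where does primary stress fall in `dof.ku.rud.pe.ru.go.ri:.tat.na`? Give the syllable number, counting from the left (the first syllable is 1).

7

Weights: 1 dof L, 2 ku L, 3 rud L, 4 pe L, 5 ru L, 6 go L, 7 ri: H, 8 tat L, 9 na L.
Heavy syllables in the domain: 7. The rightmost is syllable 7 (ri:).
Primary stress: syllable 7 → dof.ku.rud.pe.ru.go.ˈri:.tat.na.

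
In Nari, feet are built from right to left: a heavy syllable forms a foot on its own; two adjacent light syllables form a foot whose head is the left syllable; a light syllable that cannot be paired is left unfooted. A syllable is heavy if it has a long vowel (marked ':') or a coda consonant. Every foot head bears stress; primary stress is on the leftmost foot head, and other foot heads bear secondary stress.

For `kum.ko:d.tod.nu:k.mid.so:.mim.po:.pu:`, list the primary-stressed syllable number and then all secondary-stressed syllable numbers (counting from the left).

primary 1, secondary 2, 3, 4, 5, 6, 7, 8, 9

Weights: 1 kum H, 2 ko:d H, 3 tod H, 4 nu:k H, 5 mid H, 6 so: H, 7 mim H, 8 po: H, 9 pu: H.
Parse right to left (heavy = foot alone; LL = one foot; stranded L unfooted): (ˈkum) (ˈko:d) (ˈtod) (ˈnu:k) (ˈmid) (ˈso:) (ˈmim) (ˈpo:) (ˈpu:).
Foot heads: 1, 2, 3, 4, 5, 6, 7, 8, 9.
Primary stress on the leftmost head = syllable 1.
Secondary stress on 2, 3, 4, 5, 6, 7, 8, 9: ˈkum.ˌko:d.ˌtod.ˌnu:k.ˌmid.ˌso:.ˌmim.ˌpo:.ˌpu:.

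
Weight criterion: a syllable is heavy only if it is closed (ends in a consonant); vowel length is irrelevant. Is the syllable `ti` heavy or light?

`ti`: short vowel, open (no coda). Open (no coda) → light.

light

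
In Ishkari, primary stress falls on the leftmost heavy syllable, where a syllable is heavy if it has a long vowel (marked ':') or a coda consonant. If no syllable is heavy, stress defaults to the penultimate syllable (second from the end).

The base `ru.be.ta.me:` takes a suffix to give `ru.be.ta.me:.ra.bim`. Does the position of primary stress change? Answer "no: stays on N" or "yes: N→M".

no: stays on 4

Base `ru.be.ta.me:` (4 syllables):
  Weights: 1 ru L, 2 be L, 3 ta L, 4 me: H.
  Heavy syllables in the domain: 4. The leftmost is syllable 4 (me:).
  → primary stress on syllable 4.
Suffixed `ru.be.ta.me:.ra.bim` (6 syllables):
  Weights: 1 ru L, 2 be L, 3 ta L, 4 me: H, 5 ra L, 6 bim H.
  Heavy syllables in the domain: 4, 6. The leftmost is syllable 4 (me:).
  → primary stress on syllable 4.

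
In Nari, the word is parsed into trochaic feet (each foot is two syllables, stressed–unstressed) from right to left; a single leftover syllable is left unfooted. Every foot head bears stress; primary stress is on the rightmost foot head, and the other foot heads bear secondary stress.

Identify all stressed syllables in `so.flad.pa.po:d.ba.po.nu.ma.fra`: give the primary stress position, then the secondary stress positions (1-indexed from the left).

primary 8, secondary 2, 4, 6

Parse right to left into trochaic (ˈσσ) feet: so (ˈflad.pa) (ˈpo:d.ba) (ˈpo.nu) (ˈma.fra). Syllable 1 is left unfooted.
Foot heads (stressed positions): 2, 4, 6, 8.
End Rule Rightmost: primary stress on the rightmost head = syllable 8.
Secondary stress on 2, 4, 6: so.ˌflad.pa.ˌpo:d.ba.ˌpo.nu.ˈma.fra.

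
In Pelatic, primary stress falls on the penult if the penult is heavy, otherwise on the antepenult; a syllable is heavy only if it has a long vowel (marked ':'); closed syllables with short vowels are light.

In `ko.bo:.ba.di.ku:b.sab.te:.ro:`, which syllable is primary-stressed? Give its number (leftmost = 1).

7

Weights: 6 sab L, 7 te: H, 8 ro: H.
The penult (syllable 7, te:) is heavy, so it takes stress.
Primary stress: syllable 7 → ko.bo:.ba.di.ku:b.sab.ˈte:.ro:.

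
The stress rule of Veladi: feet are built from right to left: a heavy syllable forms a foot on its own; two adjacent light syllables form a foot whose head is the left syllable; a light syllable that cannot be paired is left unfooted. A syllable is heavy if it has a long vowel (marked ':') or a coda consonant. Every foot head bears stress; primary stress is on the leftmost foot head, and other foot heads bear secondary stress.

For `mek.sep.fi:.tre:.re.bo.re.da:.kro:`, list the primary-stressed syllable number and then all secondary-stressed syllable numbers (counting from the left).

primary 1, secondary 2, 3, 4, 6, 8, 9

Weights: 1 mek H, 2 sep H, 3 fi: H, 4 tre: H, 5 re L, 6 bo L, 7 re L, 8 da: H, 9 kro: H.
Parse right to left (heavy = foot alone; LL = one foot; stranded L unfooted): (ˈmek) (ˈsep) (ˈfi:) (ˈtre:) re (ˈbo.re) (ˈda:) (ˈkro:).
Foot heads: 1, 2, 3, 4, 6, 8, 9.
Primary stress on the leftmost head = syllable 1.
Secondary stress on 2, 3, 4, 6, 8, 9: ˈmek.ˌsep.ˌfi:.ˌtre:.re.ˌbo.re.ˌda:.ˌkro:.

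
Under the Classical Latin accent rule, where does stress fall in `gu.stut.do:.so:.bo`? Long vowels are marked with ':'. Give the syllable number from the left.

4

Classical Latin: stress the penult if heavy (long vowel or closed), else the antepenult.
Weights: 3 do: H, 4 so: H, 5 bo L.
The penult (syllable 4, so:) is heavy, so it takes stress.
Stress on syllable 4: gu.stut.do:.ˈso:.bo.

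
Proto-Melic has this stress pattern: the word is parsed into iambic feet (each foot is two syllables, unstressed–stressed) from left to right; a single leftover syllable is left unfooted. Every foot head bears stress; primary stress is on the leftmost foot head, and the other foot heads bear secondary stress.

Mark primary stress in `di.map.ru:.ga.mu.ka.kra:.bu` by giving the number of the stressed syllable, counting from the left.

Parse left to right into iambic (σˈσ) feet: (di.ˈmap) (ru:.ˈga) (mu.ˈka) (kra:.ˈbu).
Foot heads (stressed positions): 2, 4, 6, 8.
End Rule Leftmost: primary stress on the leftmost head = syllable 2.
Primary stress: syllable 2 → di.ˈmap.ru:.ga.mu.ka.kra:.bu.

2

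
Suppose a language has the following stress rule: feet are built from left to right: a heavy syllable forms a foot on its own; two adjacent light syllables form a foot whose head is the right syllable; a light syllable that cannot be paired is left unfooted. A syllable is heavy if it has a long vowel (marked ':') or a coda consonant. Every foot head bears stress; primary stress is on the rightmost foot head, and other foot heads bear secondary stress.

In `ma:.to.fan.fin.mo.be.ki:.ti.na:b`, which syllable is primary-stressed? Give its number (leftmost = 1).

Weights: 1 ma: H, 2 to L, 3 fan H, 4 fin H, 5 mo L, 6 be L, 7 ki: H, 8 ti L, 9 na:b H.
Parse left to right (heavy = foot alone; LL = one foot; stranded L unfooted): (ˈma:) to (ˈfan) (ˈfin) (mo.ˈbe) (ˈki:) ti (ˈna:b).
Foot heads: 1, 3, 4, 6, 7, 9.
Primary stress on the rightmost head = syllable 9.
Primary stress: syllable 9 → ma:.to.fan.fin.mo.be.ki:.ti.ˈna:b.

9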